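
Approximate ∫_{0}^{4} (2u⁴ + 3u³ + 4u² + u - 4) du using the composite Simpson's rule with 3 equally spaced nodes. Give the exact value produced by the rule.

696

h = (4 − 0)/2 = 2.
Nodes u₀,…,u₂ = 0, 2, 4.
f(u) = 2u⁴ + 3u³ + 4u² + u - 4: f₀=-4, f₁=70, f₂=768.
(h/3)·[f₀ + 4f₁ + f₂] = 0.666667·(1044) = 696.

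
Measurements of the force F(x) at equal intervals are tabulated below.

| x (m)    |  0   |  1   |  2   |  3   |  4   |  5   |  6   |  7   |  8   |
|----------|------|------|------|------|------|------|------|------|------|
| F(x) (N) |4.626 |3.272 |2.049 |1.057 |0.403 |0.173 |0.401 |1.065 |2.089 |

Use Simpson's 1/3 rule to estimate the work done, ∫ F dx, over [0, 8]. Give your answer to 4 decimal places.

11.5630

h = 1, n = 8.
(h/3)·[y₀ + 4y₁ + 2y₂ + 4y₃ + 2y₄ + 4y₅ + 2y₆ + 4y₇ + y₈] = 0.333333·(34.689) = 11.5630.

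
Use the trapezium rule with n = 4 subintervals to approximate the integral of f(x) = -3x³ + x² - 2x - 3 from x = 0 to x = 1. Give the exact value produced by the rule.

-4.453125

h = (1 − 0)/4 = 0.25.
Nodes x₀,…,x₄ = 0, 0.25, 0.5, 0.75, 1.
f(x) = -3x³ + x² - 2x - 3: f₀=-3, f₁=-3.484375, f₂=-4.125, f₃=-5.203125, f₄=-7.
(h/2)·[f₀ + 2f₁ + 2f₂ + 2f₃ + f₄] = 0.125·(-35.625) = -4.453125.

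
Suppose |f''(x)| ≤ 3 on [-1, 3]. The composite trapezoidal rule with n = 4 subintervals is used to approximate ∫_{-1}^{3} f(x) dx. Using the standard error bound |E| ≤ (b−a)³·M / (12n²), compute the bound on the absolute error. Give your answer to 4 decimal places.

|E| ≤ (4)³·3 / (12·4²) = 192/192 = 1.0000.

1.0000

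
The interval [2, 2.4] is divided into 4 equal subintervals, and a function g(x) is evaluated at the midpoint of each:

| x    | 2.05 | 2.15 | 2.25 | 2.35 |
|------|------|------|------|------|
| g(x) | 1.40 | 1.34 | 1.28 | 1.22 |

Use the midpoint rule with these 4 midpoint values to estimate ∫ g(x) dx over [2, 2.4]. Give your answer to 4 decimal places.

h = 0.1, n = 4.
h·[y(m₁) + y(m₂) + y(m₃) + y(m₄)] = 0.1·(5.24) = 0.5240.

0.5240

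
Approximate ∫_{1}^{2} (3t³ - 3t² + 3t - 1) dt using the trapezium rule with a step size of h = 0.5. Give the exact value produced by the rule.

h = (2 − 1)/2 = 0.5.
Nodes t₀,…,t₂ = 1, 1.5, 2.
f(t) = 3t³ - 3t² + 3t - 1: f₀=2, f₁=6.875, f₂=17.
(h/2)·[f₀ + 2f₁ + f₂] = 0.25·(32.75) = 8.1875.

8.1875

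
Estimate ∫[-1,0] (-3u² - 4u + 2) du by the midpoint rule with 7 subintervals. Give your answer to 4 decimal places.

3.0051

h = (0 − (-1))/7 = 0.142857.
Midpoints m₁,…,m₇ = -0.928571, -0.785714, -0.642857, -0.5, -0.357143, -0.214286, -0.071429.
f(m₁)=3.127551, f(m₂)=3.290816, f(m₃)=3.331633, f(m₄)=3.25, f(m₅)=3.045918, f(m₆)=2.719388, f(m₇)=2.270408.
h·[f(m₁) + f(m₂) + f(m₃) + f(m₄) + f(m₅) + f(m₆) + f(m₇)] = 0.142857·(21.035714) = 3.0051.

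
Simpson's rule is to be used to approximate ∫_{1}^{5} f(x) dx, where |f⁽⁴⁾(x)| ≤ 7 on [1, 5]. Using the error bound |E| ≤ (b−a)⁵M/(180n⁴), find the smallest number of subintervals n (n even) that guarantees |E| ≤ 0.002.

12

Need 7168/(180n⁴) ≤ 0.002.
n⁴ ≥ 7168/(180·0.002) = 19911.1 ⇒ n ≥ 11.8788, so the smallest even n is 12. (n must be even for Simpson's rule.)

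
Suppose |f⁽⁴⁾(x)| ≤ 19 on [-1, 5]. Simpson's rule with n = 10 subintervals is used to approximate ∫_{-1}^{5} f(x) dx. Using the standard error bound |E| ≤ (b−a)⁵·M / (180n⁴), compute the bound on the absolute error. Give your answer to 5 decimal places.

|E| ≤ (6)⁵·19 / (180·10⁴) = 147744/1800000 = 0.08208.

0.08208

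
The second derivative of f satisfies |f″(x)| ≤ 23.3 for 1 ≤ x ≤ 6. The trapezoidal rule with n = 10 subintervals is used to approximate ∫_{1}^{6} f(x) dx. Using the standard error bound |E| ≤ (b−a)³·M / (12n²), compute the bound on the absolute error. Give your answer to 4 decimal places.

|E| ≤ (5)³·23.3 / (12·10²) = 2912.5/1200 = 2.4271.

2.4271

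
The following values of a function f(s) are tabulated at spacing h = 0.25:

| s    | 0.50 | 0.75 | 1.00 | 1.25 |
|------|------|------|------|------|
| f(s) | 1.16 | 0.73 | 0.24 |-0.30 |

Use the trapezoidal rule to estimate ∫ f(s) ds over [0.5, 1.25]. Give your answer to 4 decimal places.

0.3500

h = 0.25, n = 3.
(h/2)·[y₀ + 2y₁ + 2y₂ + y₃] = 0.125·(2.80) = 0.3500.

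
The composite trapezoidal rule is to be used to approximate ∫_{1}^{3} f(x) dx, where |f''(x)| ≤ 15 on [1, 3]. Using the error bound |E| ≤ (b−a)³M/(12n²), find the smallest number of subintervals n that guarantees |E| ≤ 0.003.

Need 120/(12n²) ≤ 0.003.
n² ≥ 120/(12·0.003) = 3333.33 ⇒ n ≥ 57.7350, so the smallest n is 58.

58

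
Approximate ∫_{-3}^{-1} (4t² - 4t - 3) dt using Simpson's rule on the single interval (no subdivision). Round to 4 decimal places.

44.6667

S = (b−a)/6 · [f(-3) + 4f(-2) + f(-1)] = 0.333333·[45 + 4·21 + 5] = 44.6667.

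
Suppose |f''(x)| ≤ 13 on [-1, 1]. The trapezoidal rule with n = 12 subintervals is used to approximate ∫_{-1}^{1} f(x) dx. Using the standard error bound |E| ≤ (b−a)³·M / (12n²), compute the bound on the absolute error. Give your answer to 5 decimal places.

0.06019

|E| ≤ (2)³·13 / (12·12²) = 104/1728 = 0.06019.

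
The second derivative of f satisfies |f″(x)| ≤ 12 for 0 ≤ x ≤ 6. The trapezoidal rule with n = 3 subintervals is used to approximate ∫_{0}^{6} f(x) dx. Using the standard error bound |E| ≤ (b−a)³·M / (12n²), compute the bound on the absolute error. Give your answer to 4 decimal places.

|E| ≤ (6)³·12 / (12·3²) = 2592/108 = 24.0000.

24.0000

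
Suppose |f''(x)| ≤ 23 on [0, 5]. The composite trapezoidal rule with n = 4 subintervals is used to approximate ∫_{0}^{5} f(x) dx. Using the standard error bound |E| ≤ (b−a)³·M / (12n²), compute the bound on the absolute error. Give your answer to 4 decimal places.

|E| ≤ (5)³·23 / (12·4²) = 2875/192 = 14.9740.

14.9740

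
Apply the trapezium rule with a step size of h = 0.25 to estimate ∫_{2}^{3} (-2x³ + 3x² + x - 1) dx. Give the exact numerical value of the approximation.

h = (3 − 2)/4 = 0.25.
Nodes x₀,…,x₄ = 2, 2.25, 2.5, 2.75, 3.
f(x) = -2x³ + 3x² + x - 1: f₀=-3, f₁=-6.34375, f₂=-11, f₃=-17.15625, f₄=-25.
(h/2)·[f₀ + 2f₁ + 2f₂ + 2f₃ + f₄] = 0.125·(-97) = -12.125.

-12.125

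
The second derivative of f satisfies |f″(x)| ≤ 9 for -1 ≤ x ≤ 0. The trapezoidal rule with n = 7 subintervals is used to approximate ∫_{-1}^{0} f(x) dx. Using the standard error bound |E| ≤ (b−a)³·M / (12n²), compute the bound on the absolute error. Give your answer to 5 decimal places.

|E| ≤ (1)³·9 / (12·7²) = 9/588 = 0.01531.

0.01531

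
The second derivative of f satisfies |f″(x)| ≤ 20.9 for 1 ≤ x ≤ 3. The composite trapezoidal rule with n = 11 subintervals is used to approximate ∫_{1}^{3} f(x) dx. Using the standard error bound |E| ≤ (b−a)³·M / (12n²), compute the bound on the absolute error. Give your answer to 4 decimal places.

0.1152

|E| ≤ (2)³·20.9 / (12·11²) = 167.2/1452 = 0.1152.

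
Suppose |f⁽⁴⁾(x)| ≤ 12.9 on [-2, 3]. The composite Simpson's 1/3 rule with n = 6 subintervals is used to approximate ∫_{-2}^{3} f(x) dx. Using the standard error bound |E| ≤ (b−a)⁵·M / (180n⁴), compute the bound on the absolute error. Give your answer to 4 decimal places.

0.1728

|E| ≤ (5)⁵·12.9 / (180·6⁴) = 40312.5/233280 = 0.1728.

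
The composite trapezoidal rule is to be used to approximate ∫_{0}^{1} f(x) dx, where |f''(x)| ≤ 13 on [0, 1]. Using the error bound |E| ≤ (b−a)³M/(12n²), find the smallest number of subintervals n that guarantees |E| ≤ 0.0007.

Need 13/(12n²) ≤ 0.0007.
n² ≥ 13/(12·0.0007) = 1547.62 ⇒ n ≥ 39.3398, so the smallest n is 40.

40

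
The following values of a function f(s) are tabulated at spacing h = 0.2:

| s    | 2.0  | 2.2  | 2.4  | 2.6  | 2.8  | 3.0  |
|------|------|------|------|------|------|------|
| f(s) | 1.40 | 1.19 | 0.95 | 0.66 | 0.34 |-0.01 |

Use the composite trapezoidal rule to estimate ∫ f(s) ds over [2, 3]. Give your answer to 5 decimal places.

0.76700

h = 0.2, n = 5.
(h/2)·[y₀ + 2y₁ + 2y₂ + 2y₃ + 2y₄ + y₅] = 0.1·(7.67) = 0.76700.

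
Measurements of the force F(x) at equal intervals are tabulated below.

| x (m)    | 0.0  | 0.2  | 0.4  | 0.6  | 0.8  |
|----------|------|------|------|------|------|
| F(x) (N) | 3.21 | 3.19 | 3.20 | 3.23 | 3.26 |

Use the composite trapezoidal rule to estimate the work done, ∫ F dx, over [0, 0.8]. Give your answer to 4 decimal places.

h = 0.2, n = 4.
(h/2)·[y₀ + 2y₁ + 2y₂ + 2y₃ + y₄] = 0.1·(25.71) = 2.5710.

2.5710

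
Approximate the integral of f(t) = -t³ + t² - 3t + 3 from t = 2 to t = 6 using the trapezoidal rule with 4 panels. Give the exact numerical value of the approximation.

h = (6 − 2)/4 = 1.
Nodes t₀,…,t₄ = 2, 3, 4, 5, 6.
f(t) = -t³ + t² - 3t + 3: f₀=-7, f₁=-24, f₂=-57, f₃=-112, f₄=-195.
(h/2)·[f₀ + 2f₁ + 2f₂ + 2f₃ + f₄] = 0.5·(-588) = -294.

-294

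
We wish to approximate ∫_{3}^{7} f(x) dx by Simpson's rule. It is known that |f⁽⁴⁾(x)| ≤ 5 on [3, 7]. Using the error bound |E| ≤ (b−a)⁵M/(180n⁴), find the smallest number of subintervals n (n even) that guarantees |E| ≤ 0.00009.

24

Need 5120/(180n⁴) ≤ 0.00009.
n⁴ ≥ 5120/(180·0.00009) = 316049 ⇒ n ≥ 23.7104, so the smallest even n is 24. (n must be even for Simpson's rule.)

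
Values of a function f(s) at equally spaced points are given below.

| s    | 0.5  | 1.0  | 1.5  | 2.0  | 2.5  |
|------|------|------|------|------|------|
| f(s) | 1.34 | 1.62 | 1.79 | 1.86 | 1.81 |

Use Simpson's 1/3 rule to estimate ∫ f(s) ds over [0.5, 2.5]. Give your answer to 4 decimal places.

3.4417

h = 0.5, n = 4.
(h/3)·[y₀ + 4y₁ + 2y₂ + 4y₃ + y₄] = 0.166667·(20.65) = 3.4417.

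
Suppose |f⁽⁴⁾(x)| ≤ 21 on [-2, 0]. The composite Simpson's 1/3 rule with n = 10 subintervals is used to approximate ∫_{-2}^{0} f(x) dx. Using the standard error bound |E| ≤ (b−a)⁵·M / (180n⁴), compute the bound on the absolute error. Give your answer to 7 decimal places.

0.0003733

|E| ≤ (2)⁵·21 / (180·10⁴) = 672/1800000 = 0.0003733.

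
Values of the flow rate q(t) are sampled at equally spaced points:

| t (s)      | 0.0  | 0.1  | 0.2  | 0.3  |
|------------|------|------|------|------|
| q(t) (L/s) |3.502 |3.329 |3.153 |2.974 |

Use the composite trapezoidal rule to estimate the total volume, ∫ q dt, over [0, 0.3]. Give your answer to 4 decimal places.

0.9720

h = 0.1, n = 3.
(h/2)·[y₀ + 2y₁ + 2y₂ + y₃] = 0.05·(19.440) = 0.9720.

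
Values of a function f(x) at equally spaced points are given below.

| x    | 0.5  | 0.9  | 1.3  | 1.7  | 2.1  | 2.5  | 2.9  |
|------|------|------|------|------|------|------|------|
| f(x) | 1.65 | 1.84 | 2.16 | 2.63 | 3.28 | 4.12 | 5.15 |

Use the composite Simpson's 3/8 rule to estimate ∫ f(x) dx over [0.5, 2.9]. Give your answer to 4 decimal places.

h = 0.4, n = 6.
(3h/8)·[y₀ + 3y₁ + 3y₂ + 2y₃ + 3y₄ + 3y₅ + y₆] = 0.15·(46.26) = 6.9390.

6.9390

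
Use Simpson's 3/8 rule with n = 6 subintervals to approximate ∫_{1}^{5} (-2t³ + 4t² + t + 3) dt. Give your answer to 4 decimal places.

h = (5 − 1)/6 = 0.666667.
Nodes t₀,…,t₆ = 1, 1.666667, 2.333333, 3, 3.666667, 4.333333, 5.
f(t) = -2t³ + 4t² + t + 3: f₀=6, f₁=6.518519, f₂=1.703704, f₃=-12, f₄=-38.148148, f₅=-80.296296, f₆=-142.
(3h/8)·[f₀ + 3f₁ + 3f₂ + 2f₃ + 3f₄ + 3f₅ + f₆] = 0.25·(-490.666667) = -122.6667.

-122.6667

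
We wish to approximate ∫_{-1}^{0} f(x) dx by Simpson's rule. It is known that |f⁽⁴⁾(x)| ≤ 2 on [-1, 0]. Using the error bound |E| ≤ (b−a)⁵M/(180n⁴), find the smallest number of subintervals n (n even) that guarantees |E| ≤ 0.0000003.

14

Need 2/(180n⁴) ≤ 0.0000003.
n⁴ ≥ 2/(180·0.0000003) = 37037 ⇒ n ≥ 13.8726, so the smallest even n is 14. (n must be even for Simpson's rule.)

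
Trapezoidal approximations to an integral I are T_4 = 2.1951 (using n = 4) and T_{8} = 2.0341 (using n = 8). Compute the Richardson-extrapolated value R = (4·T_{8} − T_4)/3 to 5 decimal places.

R = (4·T_{8} − T_4) / 3 = (4·2.0341 − 2.1951)/3 = (5.9413)/3 = 1.98043.

1.98043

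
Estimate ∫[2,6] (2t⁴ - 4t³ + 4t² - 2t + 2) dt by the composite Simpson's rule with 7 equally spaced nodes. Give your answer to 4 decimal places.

2071.1440

h = (6 − 2)/6 = 0.666667.
Nodes t₀,…,t₆ = 2, 2.666667, 3.333333, 4, 4.666667, 5.333333, 6.
f(t) = 2t⁴ - 4t³ + 4t² - 2t + 2: f₀=14, f₁=50.395062, f₂=138.543210, f₃=314, f₄=621.802469, f₅=1116.469136, f₆=1862.
(h/3)·[f₀ + 4f₁ + 2f₂ + 4f₃ + 2f₄ + 4f₅ + f₆] = 0.222222·(9320.148148) = 2071.1440.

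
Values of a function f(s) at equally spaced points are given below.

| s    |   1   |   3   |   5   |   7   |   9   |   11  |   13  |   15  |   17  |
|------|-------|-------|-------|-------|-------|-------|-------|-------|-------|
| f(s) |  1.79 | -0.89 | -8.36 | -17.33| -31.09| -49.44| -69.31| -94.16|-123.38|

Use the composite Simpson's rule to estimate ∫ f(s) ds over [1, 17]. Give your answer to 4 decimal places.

h = 2, n = 8.
(h/3)·[y₀ + 4y₁ + 2y₂ + 4y₃ + 2y₄ + 4y₅ + 2y₆ + 4y₇ + y₈] = 0.666667·(-986.39) = -657.5933.

-657.5933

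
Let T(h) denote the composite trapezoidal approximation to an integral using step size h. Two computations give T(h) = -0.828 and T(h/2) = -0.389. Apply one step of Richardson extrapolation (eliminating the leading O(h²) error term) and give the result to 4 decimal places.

-0.2427

R = (4·T(h/2) − T(h)) / 3 = (4·(-0.389) − (-0.828))/3 = (-0.728)/3 = -0.2427.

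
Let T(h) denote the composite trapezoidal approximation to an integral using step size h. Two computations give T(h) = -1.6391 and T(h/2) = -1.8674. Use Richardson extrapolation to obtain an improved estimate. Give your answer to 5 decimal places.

R = (4·T(h/2) − T(h)) / 3 = (4·(-1.8674) − (-1.6391))/3 = (-5.8305)/3 = -1.94350.

-1.94350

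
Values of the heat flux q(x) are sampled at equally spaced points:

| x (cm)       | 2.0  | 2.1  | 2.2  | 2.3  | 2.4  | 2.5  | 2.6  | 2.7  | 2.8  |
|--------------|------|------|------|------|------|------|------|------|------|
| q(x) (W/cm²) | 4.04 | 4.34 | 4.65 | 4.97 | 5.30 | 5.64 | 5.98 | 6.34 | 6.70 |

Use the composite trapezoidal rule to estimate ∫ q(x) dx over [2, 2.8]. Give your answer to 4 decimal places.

4.2590

h = 0.1, n = 8.
(h/2)·[y₀ + 2y₁ + 2y₂ + 2y₃ + 2y₄ + 2y₅ + 2y₆ + 2y₇ + y₈] = 0.05·(85.18) = 4.2590.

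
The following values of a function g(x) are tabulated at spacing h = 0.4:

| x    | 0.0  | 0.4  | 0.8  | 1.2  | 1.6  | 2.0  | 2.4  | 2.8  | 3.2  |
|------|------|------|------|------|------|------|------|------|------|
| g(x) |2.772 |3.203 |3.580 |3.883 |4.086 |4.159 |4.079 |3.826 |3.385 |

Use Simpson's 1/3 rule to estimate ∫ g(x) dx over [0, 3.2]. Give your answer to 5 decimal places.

h = 0.4, n = 8.
(h/3)·[y₀ + 4y₁ + 2y₂ + 4y₃ + 2y₄ + 4y₅ + 2y₆ + 4y₇ + y₈] = 0.133333·(89.931) = 11.99080.

11.99080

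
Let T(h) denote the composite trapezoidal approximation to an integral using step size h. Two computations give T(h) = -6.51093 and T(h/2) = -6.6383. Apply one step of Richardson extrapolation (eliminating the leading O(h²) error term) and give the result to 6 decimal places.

-6.680757

R = (4·T(h/2) − T(h)) / 3 = (4·(-6.6383) − (-6.51093))/3 = (-20.04227)/3 = -6.680757.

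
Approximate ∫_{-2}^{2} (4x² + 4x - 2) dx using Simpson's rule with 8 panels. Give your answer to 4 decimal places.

h = (2 − (-2))/8 = 0.5.
Nodes x₀,…,x₈ = -2, -1.5, -1, -0.5, 0, 0.5, 1, 1.5, 2.
f(x) = 4x² + 4x - 2: f₀=6, f₁=1, f₂=-2, f₃=-3, f₄=-2, f₅=1, f₆=6, f₇=13, f₈=22.
(h/3)·[f₀ + 4f₁ + 2f₂ + 4f₃ + 2f₄ + 4f₅ + 2f₆ + 4f₇ + f₈] = 0.166667·(80) = 13.3333.

13.3333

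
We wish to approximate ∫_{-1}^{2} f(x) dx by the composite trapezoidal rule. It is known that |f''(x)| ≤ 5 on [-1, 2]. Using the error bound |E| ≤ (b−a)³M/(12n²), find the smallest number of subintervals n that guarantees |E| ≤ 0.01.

34

Need 135/(12n²) ≤ 0.01.
n² ≥ 135/(12·0.01) = 1125 ⇒ n ≥ 33.5410, so the smallest n is 34.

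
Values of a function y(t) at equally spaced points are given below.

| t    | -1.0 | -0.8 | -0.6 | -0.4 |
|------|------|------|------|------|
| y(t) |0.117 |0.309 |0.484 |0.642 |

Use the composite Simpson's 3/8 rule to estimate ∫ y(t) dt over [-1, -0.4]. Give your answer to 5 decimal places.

h = 0.2, n = 3.
(3h/8)·[y₀ + 3y₁ + 3y₂ + y₃] = 0.075·(3.138) = 0.23535.

0.23535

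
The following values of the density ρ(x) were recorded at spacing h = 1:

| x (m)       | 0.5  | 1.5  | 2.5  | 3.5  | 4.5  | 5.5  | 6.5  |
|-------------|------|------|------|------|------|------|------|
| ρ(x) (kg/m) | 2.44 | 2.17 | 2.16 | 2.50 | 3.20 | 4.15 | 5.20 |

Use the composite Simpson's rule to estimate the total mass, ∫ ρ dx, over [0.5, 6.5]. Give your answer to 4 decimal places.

17.8800

h = 1, n = 6.
(h/3)·[y₀ + 4y₁ + 2y₂ + 4y₃ + 2y₄ + 4y₅ + y₆] = 0.333333·(53.64) = 17.8800.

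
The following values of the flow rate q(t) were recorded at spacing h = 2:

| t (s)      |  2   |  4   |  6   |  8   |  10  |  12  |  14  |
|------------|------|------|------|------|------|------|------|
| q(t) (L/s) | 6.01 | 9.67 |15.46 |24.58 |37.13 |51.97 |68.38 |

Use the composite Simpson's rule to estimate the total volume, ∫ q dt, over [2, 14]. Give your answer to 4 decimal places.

349.6333

h = 2, n = 6.
(h/3)·[y₀ + 4y₁ + 2y₂ + 4y₃ + 2y₄ + 4y₅ + y₆] = 0.666667·(524.45) = 349.6333.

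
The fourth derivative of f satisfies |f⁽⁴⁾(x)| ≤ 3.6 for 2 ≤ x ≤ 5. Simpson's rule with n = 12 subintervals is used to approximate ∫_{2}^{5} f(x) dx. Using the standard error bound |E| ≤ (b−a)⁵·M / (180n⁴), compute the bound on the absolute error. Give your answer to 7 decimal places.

|E| ≤ (3)⁵·3.6 / (180·12⁴) = 874.8/3732480 = 0.0002344.

0.0002344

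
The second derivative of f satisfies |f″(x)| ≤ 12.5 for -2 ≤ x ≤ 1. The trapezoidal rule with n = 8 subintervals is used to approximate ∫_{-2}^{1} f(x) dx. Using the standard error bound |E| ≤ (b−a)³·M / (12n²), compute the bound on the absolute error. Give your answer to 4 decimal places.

0.4395

|E| ≤ (3)³·12.5 / (12·8²) = 337.5/768 = 0.4395.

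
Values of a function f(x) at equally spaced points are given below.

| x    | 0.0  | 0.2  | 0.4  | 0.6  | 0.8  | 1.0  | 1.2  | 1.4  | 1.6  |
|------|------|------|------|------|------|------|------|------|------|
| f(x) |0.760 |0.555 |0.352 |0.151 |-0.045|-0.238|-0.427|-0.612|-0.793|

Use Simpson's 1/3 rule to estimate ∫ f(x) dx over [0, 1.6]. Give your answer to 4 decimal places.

h = 0.2, n = 8.
(h/3)·[y₀ + 4y₁ + 2y₂ + 4y₃ + 2y₄ + 4y₅ + 2y₆ + 4y₇ + y₈] = 0.066667·(-0.849) = -0.0566.

-0.0566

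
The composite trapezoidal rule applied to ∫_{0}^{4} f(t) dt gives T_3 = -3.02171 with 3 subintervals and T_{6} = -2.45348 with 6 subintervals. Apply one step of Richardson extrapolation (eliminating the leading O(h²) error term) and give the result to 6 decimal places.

R = (4·T_{6} − T_3) / 3 = (4·(-2.45348) − (-3.02171))/3 = (-6.79221)/3 = -2.264070.

-2.264070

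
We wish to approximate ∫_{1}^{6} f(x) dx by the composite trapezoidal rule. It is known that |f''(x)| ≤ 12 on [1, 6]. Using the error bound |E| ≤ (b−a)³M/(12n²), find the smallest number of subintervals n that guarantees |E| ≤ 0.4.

Need 1500/(12n²) ≤ 0.4.
n² ≥ 1500/(12·0.4) = 312.5 ⇒ n ≥ 17.6777, so the smallest n is 18.

18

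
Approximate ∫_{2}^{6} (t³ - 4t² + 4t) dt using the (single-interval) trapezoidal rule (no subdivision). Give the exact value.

192

T = (b−a)/2 · [f(2) + f(6)] = 2·[0 + 96] = 192.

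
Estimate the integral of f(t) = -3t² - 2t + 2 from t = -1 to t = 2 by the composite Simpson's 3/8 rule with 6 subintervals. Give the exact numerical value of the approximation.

-6

h = (2 − (-1))/6 = 0.5.
Nodes t₀,…,t₆ = -1, -0.5, 0, 0.5, 1, 1.5, 2.
f(t) = -3t² - 2t + 2: f₀=1, f₁=2.25, f₂=2, f₃=0.25, f₄=-3, f₅=-7.75, f₆=-14.
(3h/8)·[f₀ + 3f₁ + 3f₂ + 2f₃ + 3f₄ + 3f₅ + f₆] = 0.1875·(-32) = -6.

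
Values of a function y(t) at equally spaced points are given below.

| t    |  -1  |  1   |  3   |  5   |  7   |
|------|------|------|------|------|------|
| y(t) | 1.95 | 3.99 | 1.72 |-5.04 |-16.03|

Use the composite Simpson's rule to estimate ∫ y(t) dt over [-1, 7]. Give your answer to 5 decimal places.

-9.89333

h = 2, n = 4.
(h/3)·[y₀ + 4y₁ + 2y₂ + 4y₃ + y₄] = 0.666667·(-14.84) = -9.89333.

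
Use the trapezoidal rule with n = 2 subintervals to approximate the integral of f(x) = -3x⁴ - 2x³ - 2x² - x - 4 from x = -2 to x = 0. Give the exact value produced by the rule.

-29

h = (0 − (-2))/2 = 1.
Nodes x₀,…,x₂ = -2, -1, 0.
f(x) = -3x⁴ - 2x³ - 2x² - x - 4: f₀=-42, f₁=-6, f₂=-4.
(h/2)·[f₀ + 2f₁ + f₂] = 0.5·(-58) = -29.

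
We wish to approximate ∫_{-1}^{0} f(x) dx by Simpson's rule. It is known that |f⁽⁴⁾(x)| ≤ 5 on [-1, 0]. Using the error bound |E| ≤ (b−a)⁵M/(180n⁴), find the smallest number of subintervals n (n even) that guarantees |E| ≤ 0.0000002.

Need 5/(180n⁴) ≤ 0.0000002.
n⁴ ≥ 5/(180·0.0000002) = 138889 ⇒ n ≥ 19.3049, so the smallest even n is 20. (n must be even for Simpson's rule.)

20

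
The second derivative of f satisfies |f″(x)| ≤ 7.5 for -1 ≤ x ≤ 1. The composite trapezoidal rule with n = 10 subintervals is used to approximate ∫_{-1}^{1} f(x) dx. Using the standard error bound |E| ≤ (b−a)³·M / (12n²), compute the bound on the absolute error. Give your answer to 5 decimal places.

0.05000

|E| ≤ (2)³·7.5 / (12·10²) = 60/1200 = 0.05000.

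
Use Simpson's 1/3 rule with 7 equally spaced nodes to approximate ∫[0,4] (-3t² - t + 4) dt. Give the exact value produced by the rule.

-56

h = (4 − 0)/6 = 0.666667.
Nodes t₀,…,t₆ = 0, 0.666667, 1.333333, 2, 2.666667, 3.333333, 4.
f(t) = -3t² - t + 4: f₀=4, f₁=2, f₂=-2.666667, f₃=-10, f₄=-20, f₅=-32.666667, f₆=-48.
(h/3)·[f₀ + 4f₁ + 2f₂ + 4f₃ + 2f₄ + 4f₅ + f₆] = 0.222222·(-252) = -56.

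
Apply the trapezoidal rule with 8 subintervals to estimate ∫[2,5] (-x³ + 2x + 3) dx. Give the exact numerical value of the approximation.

-122.98828125

h = (5 − 2)/8 = 0.375.
Nodes x₀,…,x₈ = 2, 2.375, 2.75, 3.125, 3.5, 3.875, 4.25, 4.625, 5.
f(x) = -x³ + 2x + 3: f₀=-1, f₁=-5.646484375, f₂=-12.296875, f₃=-21.267578125, f₄=-32.875, f₅=-47.435546875, f₆=-65.265625, f₇=-86.681640625, f₈=-112.
(h/2)·[f₀ + 2f₁ + 2f₂ + 2f₃ + 2f₄ + 2f₅ + 2f₆ + 2f₇ + f₈] = 0.1875·(-655.9375) = -122.98828125.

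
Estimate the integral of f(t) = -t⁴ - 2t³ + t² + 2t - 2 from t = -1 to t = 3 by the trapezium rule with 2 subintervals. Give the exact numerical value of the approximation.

-128

h = (3 − (-1))/2 = 2.
Nodes t₀,…,t₂ = -1, 1, 3.
f(t) = -t⁴ - 2t³ + t² + 2t - 2: f₀=-2, f₁=-2, f₂=-122.
(h/2)·[f₀ + 2f₁ + f₂] = 1·(-128) = -128.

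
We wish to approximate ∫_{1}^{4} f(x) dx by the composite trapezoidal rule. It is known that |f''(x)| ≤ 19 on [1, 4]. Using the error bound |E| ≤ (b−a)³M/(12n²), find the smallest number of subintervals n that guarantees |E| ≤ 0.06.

27

Need 513/(12n²) ≤ 0.06.
n² ≥ 513/(12·0.06) = 712.5 ⇒ n ≥ 26.6927, so the smallest n is 27.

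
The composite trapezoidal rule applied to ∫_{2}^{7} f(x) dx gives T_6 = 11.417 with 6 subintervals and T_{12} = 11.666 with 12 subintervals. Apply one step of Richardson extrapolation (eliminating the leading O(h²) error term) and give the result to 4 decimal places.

R = (4·T_{12} − T_6) / 3 = (4·11.666 − 11.417)/3 = (35.247)/3 = 11.7490.

11.7490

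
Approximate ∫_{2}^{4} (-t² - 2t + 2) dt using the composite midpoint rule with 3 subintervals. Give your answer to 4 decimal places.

h = (4 − 2)/3 = 0.666667.
Midpoints m₁,…,m₃ = 2.333333, 3, 3.666667.
f(m₁)=-8.111111, f(m₂)=-13, f(m₃)=-18.777778.
h·[f(m₁) + f(m₂) + f(m₃)] = 0.666667·(-39.888889) = -26.5926.

-26.5926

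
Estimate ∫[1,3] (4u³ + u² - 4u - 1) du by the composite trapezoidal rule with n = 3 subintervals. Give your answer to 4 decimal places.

h = (3 − 1)/3 = 0.666667.
Nodes u₀,…,u₃ = 1, 1.666667, 2.333333, 3.
f(u) = 4u³ + u² - 4u - 1: f₀=0, f₁=13.629630, f₂=45.925926, f₃=104.
(h/2)·[f₀ + 2f₁ + 2f₂ + f₃] = 0.333333·(223.111111) = 74.3704.

74.3704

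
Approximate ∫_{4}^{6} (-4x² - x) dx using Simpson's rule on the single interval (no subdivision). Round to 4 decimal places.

S = (b−a)/6 · [f(4) + 4f(5) + f(6)] = 0.333333·[(-68) + 4·(-105) + (-150)] = -212.6667.

-212.6667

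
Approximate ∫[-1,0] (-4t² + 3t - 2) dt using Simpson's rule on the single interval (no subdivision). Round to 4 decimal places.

-4.8333

S = (b−a)/6 · [f(-1) + 4f(-0.5) + f(0)] = 0.166667·[(-9) + 4·(-4.5) + (-2)] = -4.8333.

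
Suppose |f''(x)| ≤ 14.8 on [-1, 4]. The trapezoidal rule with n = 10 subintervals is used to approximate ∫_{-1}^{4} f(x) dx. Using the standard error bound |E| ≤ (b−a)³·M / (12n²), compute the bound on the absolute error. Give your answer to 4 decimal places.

1.5417

|E| ≤ (5)³·14.8 / (12·10²) = 1850/1200 = 1.5417.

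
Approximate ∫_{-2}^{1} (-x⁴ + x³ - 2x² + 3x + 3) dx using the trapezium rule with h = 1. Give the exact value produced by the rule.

-16.5

h = (1 − (-2))/3 = 1.
Nodes x₀,…,x₃ = -2, -1, 0, 1.
f(x) = -x⁴ + x³ - 2x² + 3x + 3: f₀=-35, f₁=-4, f₂=3, f₃=4.
(h/2)·[f₀ + 2f₁ + 2f₂ + f₃] = 0.5·(-33) = -16.5.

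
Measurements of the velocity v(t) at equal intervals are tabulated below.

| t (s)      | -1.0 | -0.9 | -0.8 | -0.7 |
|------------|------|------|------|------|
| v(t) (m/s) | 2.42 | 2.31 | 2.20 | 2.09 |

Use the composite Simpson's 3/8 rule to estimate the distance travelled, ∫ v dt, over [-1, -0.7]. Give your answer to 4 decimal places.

0.6765

h = 0.1, n = 3.
(3h/8)·[y₀ + 3y₁ + 3y₂ + y₃] = 0.0375·(18.04) = 0.6765.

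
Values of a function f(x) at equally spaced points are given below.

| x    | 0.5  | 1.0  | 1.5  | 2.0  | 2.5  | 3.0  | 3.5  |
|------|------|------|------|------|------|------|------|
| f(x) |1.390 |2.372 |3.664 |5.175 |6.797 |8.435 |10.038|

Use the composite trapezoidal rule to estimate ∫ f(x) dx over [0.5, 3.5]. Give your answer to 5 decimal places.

16.07850

h = 0.5, n = 6.
(h/2)·[y₀ + 2y₁ + 2y₂ + 2y₃ + 2y₄ + 2y₅ + y₆] = 0.25·(64.314) = 16.07850.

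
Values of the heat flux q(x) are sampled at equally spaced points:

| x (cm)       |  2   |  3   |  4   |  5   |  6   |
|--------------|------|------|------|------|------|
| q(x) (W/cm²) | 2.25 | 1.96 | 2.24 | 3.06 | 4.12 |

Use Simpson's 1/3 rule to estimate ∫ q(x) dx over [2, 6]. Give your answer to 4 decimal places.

10.3100

h = 1, n = 4.
(h/3)·[y₀ + 4y₁ + 2y₂ + 4y₃ + y₄] = 0.333333·(30.93) = 10.3100.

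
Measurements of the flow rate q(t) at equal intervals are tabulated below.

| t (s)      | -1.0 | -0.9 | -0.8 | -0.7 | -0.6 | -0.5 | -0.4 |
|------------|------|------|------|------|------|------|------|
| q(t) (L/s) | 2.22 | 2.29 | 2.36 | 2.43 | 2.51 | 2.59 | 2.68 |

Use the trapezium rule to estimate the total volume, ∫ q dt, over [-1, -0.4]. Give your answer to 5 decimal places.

1.46300

h = 0.1, n = 6.
(h/2)·[y₀ + 2y₁ + 2y₂ + 2y₃ + 2y₄ + 2y₅ + y₆] = 0.05·(29.26) = 1.46300.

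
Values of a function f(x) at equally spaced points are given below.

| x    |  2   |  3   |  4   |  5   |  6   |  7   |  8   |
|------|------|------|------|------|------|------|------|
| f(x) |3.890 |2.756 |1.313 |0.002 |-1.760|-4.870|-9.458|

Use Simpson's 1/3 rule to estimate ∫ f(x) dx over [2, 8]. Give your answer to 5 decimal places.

h = 1, n = 6.
(h/3)·[y₀ + 4y₁ + 2y₂ + 4y₃ + 2y₄ + 4y₅ + y₆] = 0.333333·(-14.910) = -4.97000.

-4.97000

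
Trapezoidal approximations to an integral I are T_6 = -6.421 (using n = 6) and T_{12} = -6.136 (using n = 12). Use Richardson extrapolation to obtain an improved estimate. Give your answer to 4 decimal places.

-6.0410

R = (4·T_{12} − T_6) / 3 = (4·(-6.136) − (-6.421))/3 = (-18.123)/3 = -6.0410.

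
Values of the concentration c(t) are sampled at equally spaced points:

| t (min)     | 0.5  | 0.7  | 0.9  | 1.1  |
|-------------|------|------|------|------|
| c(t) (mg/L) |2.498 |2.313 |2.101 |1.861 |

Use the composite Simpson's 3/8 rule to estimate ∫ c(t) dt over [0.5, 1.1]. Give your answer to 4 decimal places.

1.3201

h = 0.2, n = 3.
(3h/8)·[y₀ + 3y₁ + 3y₂ + y₃] = 0.075·(17.601) = 1.3201.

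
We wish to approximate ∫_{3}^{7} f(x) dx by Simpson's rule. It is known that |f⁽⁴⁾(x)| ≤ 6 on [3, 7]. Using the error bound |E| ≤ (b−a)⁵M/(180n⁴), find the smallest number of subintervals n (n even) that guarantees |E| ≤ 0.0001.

26

Need 6144/(180n⁴) ≤ 0.0001.
n⁴ ≥ 6144/(180·0.0001) = 341333 ⇒ n ≥ 24.1710, so the smallest even n is 26. (n must be even for Simpson's rule.)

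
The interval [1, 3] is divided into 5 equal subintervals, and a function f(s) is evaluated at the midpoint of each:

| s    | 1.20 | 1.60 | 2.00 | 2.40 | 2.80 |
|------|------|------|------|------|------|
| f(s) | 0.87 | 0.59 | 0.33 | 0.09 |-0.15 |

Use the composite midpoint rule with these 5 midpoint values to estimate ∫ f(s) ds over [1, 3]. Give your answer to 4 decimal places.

0.6920

h = 0.4, n = 5.
h·[y(m₁) + y(m₂) + y(m₃) + y(m₄) + y(m₅)] = 0.4·(1.73) = 0.6920.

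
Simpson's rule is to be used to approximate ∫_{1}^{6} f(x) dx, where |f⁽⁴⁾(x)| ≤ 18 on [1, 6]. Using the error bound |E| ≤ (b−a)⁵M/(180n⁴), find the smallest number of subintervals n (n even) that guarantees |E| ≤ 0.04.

Need 56250/(180n⁴) ≤ 0.04.
n⁴ ≥ 56250/(180·0.04) = 7812.5 ⇒ n ≥ 9.4015, so the smallest even n is 10. (n must be even for Simpson's rule.)

10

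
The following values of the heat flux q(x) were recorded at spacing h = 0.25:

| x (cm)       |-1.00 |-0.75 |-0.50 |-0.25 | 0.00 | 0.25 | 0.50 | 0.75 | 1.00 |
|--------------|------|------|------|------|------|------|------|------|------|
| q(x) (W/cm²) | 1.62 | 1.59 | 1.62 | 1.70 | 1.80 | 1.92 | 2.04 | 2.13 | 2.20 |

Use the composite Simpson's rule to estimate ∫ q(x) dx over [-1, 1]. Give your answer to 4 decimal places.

3.6750

h = 0.25, n = 8.
(h/3)·[y₀ + 4y₁ + 2y₂ + 4y₃ + 2y₄ + 4y₅ + 2y₆ + 4y₇ + y₈] = 0.083333·(44.10) = 3.6750.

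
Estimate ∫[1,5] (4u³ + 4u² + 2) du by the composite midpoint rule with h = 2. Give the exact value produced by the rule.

h = (5 − 1)/2 = 2.
Midpoints m₁,…,m₂ = 2, 4.
f(m₁)=50, f(m₂)=322.
h·[f(m₁) + f(m₂)] = 2·(372) = 744.

744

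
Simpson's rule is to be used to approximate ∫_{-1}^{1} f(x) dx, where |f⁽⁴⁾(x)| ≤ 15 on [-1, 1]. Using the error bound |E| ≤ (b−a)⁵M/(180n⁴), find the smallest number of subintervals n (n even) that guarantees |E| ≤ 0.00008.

Need 480/(180n⁴) ≤ 0.00008.
n⁴ ≥ 480/(180·0.00008) = 33333.3 ⇒ n ≥ 13.5120, so the smallest even n is 14. (n must be even for Simpson's rule.)

14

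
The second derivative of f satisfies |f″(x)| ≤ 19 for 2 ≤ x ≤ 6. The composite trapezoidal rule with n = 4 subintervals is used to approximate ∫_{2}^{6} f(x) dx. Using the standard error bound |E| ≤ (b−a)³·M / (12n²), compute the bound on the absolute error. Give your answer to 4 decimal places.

|E| ≤ (4)³·19 / (12·4²) = 1216/192 = 6.3333.

6.3333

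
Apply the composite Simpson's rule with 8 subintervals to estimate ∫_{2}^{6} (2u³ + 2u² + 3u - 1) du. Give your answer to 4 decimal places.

h = (6 − 2)/8 = 0.5.
Nodes u₀,…,u₈ = 2, 2.5, 3, 3.5, 4, 4.5, 5, 5.5, 6.
f(u) = 2u³ + 2u² + 3u - 1: f₀=29, f₁=50.25, f₂=80, f₃=119.75, f₄=171, f₅=235.25, f₆=314, f₇=408.75, f₈=521.
(h/3)·[f₀ + 4f₁ + 2f₂ + 4f₃ + 2f₄ + 4f₅ + 2f₆ + 4f₇ + f₈] = 0.166667·(4936) = 822.6667.

822.6667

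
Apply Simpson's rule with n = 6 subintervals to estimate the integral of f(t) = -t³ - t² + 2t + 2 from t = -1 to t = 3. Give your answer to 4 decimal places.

-13.3333

h = (3 − (-1))/6 = 0.666667.
Nodes t₀,…,t₆ = -1, -0.333333, 0.333333, 1, 1.666667, 2.333333, 3.
f(t) = -t³ - t² + 2t + 2: f₀=0, f₁=1.259259, f₂=2.518519, f₃=2, f₄=-2.074074, f₅=-11.481481, f₆=-28.
(h/3)·[f₀ + 4f₁ + 2f₂ + 4f₃ + 2f₄ + 4f₅ + f₆] = 0.222222·(-60) = -13.3333.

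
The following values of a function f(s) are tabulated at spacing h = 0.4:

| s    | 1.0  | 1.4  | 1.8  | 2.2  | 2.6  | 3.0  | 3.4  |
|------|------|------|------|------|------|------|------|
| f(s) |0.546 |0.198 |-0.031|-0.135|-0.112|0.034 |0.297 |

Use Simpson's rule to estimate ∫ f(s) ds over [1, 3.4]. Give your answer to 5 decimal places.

0.12600

h = 0.4, n = 6.
(h/3)·[y₀ + 4y₁ + 2y₂ + 4y₃ + 2y₄ + 4y₅ + y₆] = 0.133333·(0.945) = 0.12600.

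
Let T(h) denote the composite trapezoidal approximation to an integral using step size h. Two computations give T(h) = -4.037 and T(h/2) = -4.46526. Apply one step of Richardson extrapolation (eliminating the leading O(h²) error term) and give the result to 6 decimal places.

R = (4·T(h/2) − T(h)) / 3 = (4·(-4.46526) − (-4.037))/3 = (-13.82404)/3 = -4.608013.

-4.608013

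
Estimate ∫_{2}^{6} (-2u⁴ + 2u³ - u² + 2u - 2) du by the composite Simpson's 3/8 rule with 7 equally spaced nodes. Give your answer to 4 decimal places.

-2503.4074

h = (6 − 2)/6 = 0.666667.
Nodes u₀,…,u₆ = 2, 2.666667, 3.333333, 4, 4.666667, 5.333333, 6.
f(u) = -2u⁴ + 2u³ - u² + 2u - 2: f₀=-18, f₁=-66.987654, f₂=-179.283951, f₃=-394, f₄=-759.728395, f₅=-1334.543210, f₆=-2186.
(3h/8)·[f₀ + 3f₁ + 3f₂ + 2f₃ + 3f₄ + 3f₅ + f₆] = 0.25·(-10013.629630) = -2503.4074.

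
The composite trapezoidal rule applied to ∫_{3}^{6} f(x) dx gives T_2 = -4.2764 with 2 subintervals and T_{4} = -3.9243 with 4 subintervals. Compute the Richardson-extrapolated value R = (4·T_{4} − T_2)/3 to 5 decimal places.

-3.80693

R = (4·T_{4} − T_2) / 3 = (4·(-3.9243) − (-4.2764))/3 = (-11.4208)/3 = -3.80693.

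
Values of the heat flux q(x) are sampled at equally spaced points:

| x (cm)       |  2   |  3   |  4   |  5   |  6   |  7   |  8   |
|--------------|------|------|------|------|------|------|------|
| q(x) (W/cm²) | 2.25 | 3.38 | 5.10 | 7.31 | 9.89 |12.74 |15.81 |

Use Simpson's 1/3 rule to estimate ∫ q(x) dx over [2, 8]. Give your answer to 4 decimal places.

h = 1, n = 6.
(h/3)·[y₀ + 4y₁ + 2y₂ + 4y₃ + 2y₄ + 4y₅ + y₆] = 0.333333·(141.76) = 47.2533.

47.2533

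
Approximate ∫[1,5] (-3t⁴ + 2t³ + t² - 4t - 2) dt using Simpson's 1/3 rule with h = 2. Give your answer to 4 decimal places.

-1602.6667

h = (5 − 1)/2 = 2.
Nodes t₀,…,t₂ = 1, 3, 5.
f(t) = -3t⁴ + 2t³ + t² - 4t - 2: f₀=-6, f₁=-194, f₂=-1622.
(h/3)·[f₀ + 4f₁ + f₂] = 0.666667·(-2404) = -1602.6667.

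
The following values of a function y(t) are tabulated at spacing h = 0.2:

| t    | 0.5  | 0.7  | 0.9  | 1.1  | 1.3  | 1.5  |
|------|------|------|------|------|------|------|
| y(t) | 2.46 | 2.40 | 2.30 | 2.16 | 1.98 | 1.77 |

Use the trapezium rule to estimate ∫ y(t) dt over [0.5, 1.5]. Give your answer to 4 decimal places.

2.1910

h = 0.2, n = 5.
(h/2)·[y₀ + 2y₁ + 2y₂ + 2y₃ + 2y₄ + y₅] = 0.1·(21.91) = 2.1910.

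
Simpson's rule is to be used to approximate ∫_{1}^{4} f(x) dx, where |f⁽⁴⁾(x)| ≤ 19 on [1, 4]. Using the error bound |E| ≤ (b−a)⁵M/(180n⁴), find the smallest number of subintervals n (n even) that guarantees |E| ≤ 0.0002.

20

Need 4617/(180n⁴) ≤ 0.0002.
n⁴ ≥ 4617/(180·0.0002) = 128250 ⇒ n ≥ 18.9241, so the smallest even n is 20. (n must be even for Simpson's rule.)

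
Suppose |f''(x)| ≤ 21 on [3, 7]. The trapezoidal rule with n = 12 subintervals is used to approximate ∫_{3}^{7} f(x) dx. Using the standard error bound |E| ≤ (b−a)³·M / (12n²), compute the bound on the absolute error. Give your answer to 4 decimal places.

|E| ≤ (4)³·21 / (12·12²) = 1344/1728 = 0.7778.

0.7778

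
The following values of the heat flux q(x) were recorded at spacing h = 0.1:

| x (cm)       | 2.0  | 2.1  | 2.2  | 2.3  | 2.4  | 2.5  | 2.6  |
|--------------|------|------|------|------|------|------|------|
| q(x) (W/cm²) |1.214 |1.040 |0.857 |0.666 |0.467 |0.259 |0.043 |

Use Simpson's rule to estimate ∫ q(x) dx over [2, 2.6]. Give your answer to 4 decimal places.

h = 0.1, n = 6.
(h/3)·[y₀ + 4y₁ + 2y₂ + 4y₃ + 2y₄ + 4y₅ + y₆] = 0.033333·(11.765) = 0.3922.

0.3922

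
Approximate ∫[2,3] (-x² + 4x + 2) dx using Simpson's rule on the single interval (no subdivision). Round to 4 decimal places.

5.6667

S = (b−a)/6 · [f(2) + 4f(2.5) + f(3)] = 0.166667·[6 + 4·5.75 + 5] = 5.6667.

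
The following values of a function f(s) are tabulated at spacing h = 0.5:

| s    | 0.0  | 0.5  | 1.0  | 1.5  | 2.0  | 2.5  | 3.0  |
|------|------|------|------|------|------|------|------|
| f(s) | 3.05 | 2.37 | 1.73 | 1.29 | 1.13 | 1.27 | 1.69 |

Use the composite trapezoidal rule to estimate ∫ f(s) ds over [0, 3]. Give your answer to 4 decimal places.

h = 0.5, n = 6.
(h/2)·[y₀ + 2y₁ + 2y₂ + 2y₃ + 2y₄ + 2y₅ + y₆] = 0.25·(20.32) = 5.0800.

5.0800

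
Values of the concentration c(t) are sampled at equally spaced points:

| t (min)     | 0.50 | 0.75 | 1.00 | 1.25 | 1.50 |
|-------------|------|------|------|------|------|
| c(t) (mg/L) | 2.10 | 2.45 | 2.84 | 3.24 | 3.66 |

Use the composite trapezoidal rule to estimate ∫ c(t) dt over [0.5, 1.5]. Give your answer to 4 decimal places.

h = 0.25, n = 4.
(h/2)·[y₀ + 2y₁ + 2y₂ + 2y₃ + y₄] = 0.125·(22.82) = 2.8525.

2.8525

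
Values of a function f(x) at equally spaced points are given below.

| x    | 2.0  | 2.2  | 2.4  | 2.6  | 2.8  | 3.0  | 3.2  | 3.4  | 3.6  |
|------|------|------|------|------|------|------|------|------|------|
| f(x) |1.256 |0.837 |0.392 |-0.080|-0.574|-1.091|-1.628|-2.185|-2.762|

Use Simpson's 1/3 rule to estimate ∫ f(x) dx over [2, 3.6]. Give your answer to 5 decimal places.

h = 0.2, n = 8.
(h/3)·[y₀ + 4y₁ + 2y₂ + 4y₃ + 2y₄ + 4y₅ + 2y₆ + 4y₇ + y₈] = 0.066667·(-15.202) = -1.01347.

-1.01347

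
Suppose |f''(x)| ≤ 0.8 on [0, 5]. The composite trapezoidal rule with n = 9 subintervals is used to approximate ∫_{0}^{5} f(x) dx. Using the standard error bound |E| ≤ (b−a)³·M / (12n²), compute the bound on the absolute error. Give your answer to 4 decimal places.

0.1029

|E| ≤ (5)³·0.8 / (12·9²) = 100/972 = 0.1029.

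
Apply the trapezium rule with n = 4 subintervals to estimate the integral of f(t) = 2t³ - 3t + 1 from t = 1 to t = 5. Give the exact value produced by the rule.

292

h = (5 − 1)/4 = 1.
Nodes t₀,…,t₄ = 1, 2, 3, 4, 5.
f(t) = 2t³ - 3t + 1: f₀=0, f₁=11, f₂=46, f₃=117, f₄=236.
(h/2)·[f₀ + 2f₁ + 2f₂ + 2f₃ + f₄] = 0.5·(584) = 292.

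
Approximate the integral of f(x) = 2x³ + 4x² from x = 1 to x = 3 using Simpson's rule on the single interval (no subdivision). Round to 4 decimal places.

74.6667

S = (b−a)/6 · [f(1) + 4f(2) + f(3)] = 0.333333·[6 + 4·32 + 90] = 74.6667.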